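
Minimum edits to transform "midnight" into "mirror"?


Word 1: "midnight" (length 8)
Word 2: "mirror" (length 6)
One optimal edit sequence (insert/delete/substitute each cost 1):
  1. keep 'm'
  2. keep 'i'
  3. delete 'd'  (+1)
  4. delete 'n'  (+1)
  5. substitute 'i' -> 'r'  (+1)
  6. substitute 'g' -> 'r'  (+1)
  7. substitute 'h' -> 'o'  (+1)
  8. substitute 't' -> 'r'  (+1)
Total edit operations: 6
Edit distance = 6


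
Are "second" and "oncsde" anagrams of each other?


Word 1: "second" → sorted: cdenos
Word 2: "oncsde" → sorted: cdenos
Same letters? cdenos == cdenos
Anagram = Yes


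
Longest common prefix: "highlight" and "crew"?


Word 1: "highlight"
Word 2: "crew"
Comparing from start:
  Pos 0: 'h' != 'c' (stop)
LCP = "" (length 0)


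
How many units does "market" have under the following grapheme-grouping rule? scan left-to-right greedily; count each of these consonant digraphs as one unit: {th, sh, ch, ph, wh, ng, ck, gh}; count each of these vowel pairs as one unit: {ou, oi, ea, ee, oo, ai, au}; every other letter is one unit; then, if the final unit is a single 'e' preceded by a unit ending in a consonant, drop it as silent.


Word: "market" (6 letters)
Left-to-right scan:
  1. 'm' (letter)
  2. 'a' (letter)
  3. 'r' (letter)
  4. 'k' (letter)
  5. 'e' (letter)
  6. 't' (letter)
Units from scan: 6
Sound units = 6 units


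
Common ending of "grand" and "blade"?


Word 1: "grand"
Word 2: "blade"
Comparing from end:
  Pos -1: 'd' != 'e' (stop)
LCS = "" (length 0)


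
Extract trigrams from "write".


Word: "write" (length 5)
Number of trigrams = 5 - 3 + 1 = 3
  Position 0: "wri"
  Position 1: "rit"
  Position 2: "ite"
Trigrams = "wri", "rit", "ite"


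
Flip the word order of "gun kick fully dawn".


Original: "gun kick fully dawn"
Words (1..n): gun | kick | fully | dawn
Reversed (n..1): dawn | fully | kick | gun
Result = "dawn fully kick gun"


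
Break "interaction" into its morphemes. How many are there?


Word: "interaction"
Morphemes: inter- + act + -ion
Each morpheme carries meaning
= 3 morphemes


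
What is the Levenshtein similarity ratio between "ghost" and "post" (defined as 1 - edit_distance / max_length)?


Word 1: "ghost" (length 5)
Word 2: "post" (length 4)
One optimal edit sequence:
  1. delete 'g'  (+1)
  2. substitute 'h' -> 'p'  (+1)
  3. keep 'o'
  4. keep 's'
  5. keep 't'
Edit distance = 2
Max length = max(5, 4) = 5
Similarity = 1 - 2/5
= 0.6000


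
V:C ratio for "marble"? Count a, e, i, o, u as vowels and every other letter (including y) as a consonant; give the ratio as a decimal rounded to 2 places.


Word: "marble"
Vowels (a,e,i,o,u): 2
Consonants: 4
Ratio = 2/4
= 0.50


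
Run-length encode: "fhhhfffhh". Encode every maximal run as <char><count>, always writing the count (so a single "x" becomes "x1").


String: "fhhhfffhh"
Scanning for consecutive runs:
  'f' x 1
  'h' x 3
  'f' x 3
  'h' x 2
RLE = "f1h3f3h2"


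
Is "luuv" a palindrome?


Word: "luuv"
Reversed: "vuul"
Forward == Backward? luuv != vuul
Palindrome = No


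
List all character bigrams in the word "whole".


Word: "whole" (length 5)
Number of bigrams = 5 - 2 + 1 = 4
  Position 0: "wh"
  Position 1: "ho"
  Position 2: "ol"
  Position 3: "le"
Bigrams = "wh", "ho", "ol", "le"


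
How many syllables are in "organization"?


Word: "organization"
Syllable breakdown: or | gan | i | za | tion
Counting: 5 parts
= 5 syllables


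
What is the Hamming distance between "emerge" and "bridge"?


Comparing character by character (same length = 6):
  Pos 0: 'e' vs 'b' !=
  Pos 1: 'm' vs 'r' !=
  Pos 2: 'e' vs 'i' !=
  Pos 3: 'r' vs 'd' !=
  Pos 4: 'g' vs 'g' =
  Pos 5: 'e' vs 'e' =
Hamming distance = 4


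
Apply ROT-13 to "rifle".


Word: "rifle"
Shift: 13
Each letter → (letter + shift) mod 26:
  'r' (17) + 13 = 4 → 'e'
  'i' (8) + 13 = 21 → 'v'
  'f' (5) + 13 = 18 → 's'
  'l' (11) + 13 = 24 → 'y'
  'e' (4) + 13 = 17 → 'r'
Result = "evsyr"


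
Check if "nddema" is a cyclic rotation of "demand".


Word: "demand", Candidate: "nddema"
Method: check if candidate is substring of word+word
"demanddemand" contains "nddema"? Yes
Is rotation = Yes


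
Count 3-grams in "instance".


Word: "instance" (length 8)
Number of 3-grams = length - 3 + 1 = 8 - 3 + 1
= 6


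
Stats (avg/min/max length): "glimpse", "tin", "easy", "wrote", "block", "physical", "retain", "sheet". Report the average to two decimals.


Lengths: "glimpse"=7, "tin"=3, "easy"=4, "wrote"=5, "block"=5, "physical"=8, "retain"=6, "sheet"=5
Sum = 43, Count = 8
Average = 43/8 = 5.38
= avg=5.38, min=3, max=8


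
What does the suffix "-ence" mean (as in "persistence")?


Suffix: -ence
Example: persistence = persist + -ence
Meaning = state of


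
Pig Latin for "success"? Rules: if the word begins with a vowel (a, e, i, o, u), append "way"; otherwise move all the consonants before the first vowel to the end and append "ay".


Word: "success"
Starts with consonant(s) → move to end, add 'ay'
Consonant cluster: "s"
Pig Latin = "uccesssay"


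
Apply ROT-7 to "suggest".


Word: "suggest"
Shift: 7
Each letter → (letter + shift) mod 26:
  's' (18) + 7 = 25 → 'z'
  'u' (20) + 7 = 1 → 'b'
  'g' (6) + 7 = 13 → 'n'
  'g' (6) + 7 = 13 → 'n'
  'e' (4) + 7 = 11 → 'l'
  's' (18) + 7 = 25 → 'z'
  't' (19) + 7 = 0 → 'a'
Result = "zbnnlza"


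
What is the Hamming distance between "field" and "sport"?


Comparing character by character (same length = 5):
  Pos 0: 'f' vs 's' !=
  Pos 1: 'i' vs 'p' !=
  Pos 2: 'e' vs 'o' !=
  Pos 3: 'l' vs 'r' !=
  Pos 4: 'd' vs 't' !=
Hamming distance = 5


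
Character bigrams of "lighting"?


Word: "lighting" (length 8)
Number of bigrams = 8 - 2 + 1 = 7
  Position 0: "li"
  Position 1: "ig"
  Position 2: "gh"
  Position 3: "ht"
  Position 4: "ti"
  Position 5: "in"
  Position 6: "ng"
Bigrams = "li", "ig", "gh", "ht", "ti", "in", "ng"


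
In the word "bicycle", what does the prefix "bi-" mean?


Prefix: bi-
Example: bicycle = bi- + cycle
Meaning = two


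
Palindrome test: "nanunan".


Word: "nanunan"
Reversed: "nanunan"
Forward == Backward? nanunan == nanunan
Palindrome = Yes


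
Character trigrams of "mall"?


Word: "mall" (length 4)
Number of trigrams = 4 - 3 + 1 = 2
  Position 0: "mal"
  Position 1: "all"
Trigrams = "mal", "all"


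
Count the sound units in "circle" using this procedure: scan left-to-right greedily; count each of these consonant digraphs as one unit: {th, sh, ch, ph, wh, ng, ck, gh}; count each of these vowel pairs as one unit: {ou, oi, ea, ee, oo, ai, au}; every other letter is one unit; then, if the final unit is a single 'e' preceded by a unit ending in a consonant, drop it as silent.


Word: "circle" (6 letters)
Left-to-right scan:
  1. 'c' (letter)
  2. 'i' (letter)
  3. 'r' (letter)
  4. 'c' (letter)
  5. 'l' (letter)
  6. 'e' (letter)
Units from scan: 6
Final unit is 'e' after a consonant -> drop as silent (-1)
Sound units = 5 units


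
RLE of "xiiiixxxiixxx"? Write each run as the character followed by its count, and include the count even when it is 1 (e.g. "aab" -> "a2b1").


String: "xiiiixxxiixxx"
Scanning for consecutive runs:
  'x' x 1
  'i' x 4
  'x' x 3
  'i' x 2
  'x' x 3
RLE = "x1i4x3i2x3"


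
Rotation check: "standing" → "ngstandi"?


Word: "standing", Candidate: "ngstandi"
Method: check if candidate is substring of word+word
"standingstanding" contains "ngstandi"? Yes
Is rotation = Yes


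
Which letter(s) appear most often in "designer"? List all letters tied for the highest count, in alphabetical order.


Word: "designer"
Letter counts:
  'd': 1
  'e': 2
  'g': 1
  'i': 1
  'n': 1
  'r': 1
  's': 1
Maximum count = 2
Most frequent = 'e' (2 times each)


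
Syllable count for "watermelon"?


Word: "watermelon"
Syllable breakdown: wa | ter | mel | on
Counting: 4 parts
= 4 syllables


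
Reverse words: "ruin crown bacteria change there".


Original: "ruin crown bacteria change there"
Words (1..n): ruin | crown | bacteria | change | there
Reversed (n..1): there | change | bacteria | crown | ruin
Result = "there change bacteria crown ruin"


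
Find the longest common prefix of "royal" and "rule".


Word 1: "royal"
Word 2: "rule"
Comparing from start:
  Pos 0: 'r' == 'r'
  Pos 1: 'o' != 'u' (stop)
LCP = "r" (length 1)


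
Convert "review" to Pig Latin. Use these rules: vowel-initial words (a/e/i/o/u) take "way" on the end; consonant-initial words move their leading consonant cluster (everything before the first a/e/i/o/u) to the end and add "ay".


Word: "review"
Starts with consonant(s) → move to end, add 'ay'
Consonant cluster: "r"
Pig Latin = "eviewray"


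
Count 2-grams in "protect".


Word: "protect" (length 7)
Number of 2-grams = length - 2 + 1 = 7 - 2 + 1
= 6


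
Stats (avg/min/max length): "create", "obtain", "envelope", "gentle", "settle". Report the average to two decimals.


Lengths: "create"=6, "obtain"=6, "envelope"=8, "gentle"=6, "settle"=6
Sum = 32, Count = 5
Average = 32/5 = 6.40
= avg=6.40, min=6, max=8


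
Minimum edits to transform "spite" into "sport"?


Word 1: "spite" (length 5)
Word 2: "sport" (length 5)
One optimal edit sequence (insert/delete/substitute each cost 1):
  1. keep 's'
  2. keep 'p'
  3. substitute 'i' -> 'o'  (+1)
  4. substitute 't' -> 'r'  (+1)
  5. substitute 'e' -> 't'  (+1)
Total edit operations: 3
Edit distance = 3


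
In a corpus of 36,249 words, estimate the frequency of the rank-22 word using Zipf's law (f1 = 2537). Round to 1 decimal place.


Zipf's law: f(r) = f(1) / r
f(1) = 2537
f(22) = 2537 / 22
= 115.3 occurrences


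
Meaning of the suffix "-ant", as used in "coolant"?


Suffix: -ant
As in: coolant -> cool + -ant
Meaning = one who / that which


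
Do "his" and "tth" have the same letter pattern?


Pattern of "his": [0, 1, 2]
Pattern of "tth": [0, 0, 1]
Patterns do not match
Same pattern = No


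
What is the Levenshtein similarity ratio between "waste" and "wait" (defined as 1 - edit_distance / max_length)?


Word 1: "waste" (length 5)
Word 2: "wait" (length 4)
One optimal edit sequence:
  1. keep 'w'
  2. keep 'a'
  3. substitute 's' -> 'i'  (+1)
  4. keep 't'
  5. delete 'e'  (+1)
Edit distance = 2
Max length = max(5, 4) = 5
Similarity = 1 - 2/5
= 0.6000


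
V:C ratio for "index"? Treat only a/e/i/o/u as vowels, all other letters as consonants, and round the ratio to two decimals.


Word: "index"
Vowels (a,e,i,o,u): 2
Consonants: 3
Ratio = 2/3
= 0.67


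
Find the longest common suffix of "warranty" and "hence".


Word 1: "warranty"
Word 2: "hence"
Comparing from end:
  Pos -1: 'y' != 'e' (stop)
LCS = "" (length 0)


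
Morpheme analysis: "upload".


Word: "upload"
Morphemes: up- | load
Each morpheme carries meaning
= 2 morphemes


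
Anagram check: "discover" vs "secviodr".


Word 1: "discover" → sorted: cdeiorsv
Word 2: "secviodr" → sorted: cdeiorsv
Same letters? cdeiorsv == cdeiorsv
Anagram = Yes


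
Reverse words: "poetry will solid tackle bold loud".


Original: "poetry will solid tackle bold loud"
Words (1..n): poetry | will | solid | tackle | bold | loud
Reversed (n..1): loud | bold | tackle | solid | will | poetry
Result = "loud bold tackle solid will poetry"


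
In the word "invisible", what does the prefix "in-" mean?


Prefix: in-
Example: invisible = in- + visible
Meaning = not / into


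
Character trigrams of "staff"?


Word: "staff" (length 5)
Number of trigrams = 5 - 3 + 1 = 3
  Position 0: "sta"
  Position 1: "taf"
  Position 2: "aff"
Trigrams = "sta", "taf", "aff"


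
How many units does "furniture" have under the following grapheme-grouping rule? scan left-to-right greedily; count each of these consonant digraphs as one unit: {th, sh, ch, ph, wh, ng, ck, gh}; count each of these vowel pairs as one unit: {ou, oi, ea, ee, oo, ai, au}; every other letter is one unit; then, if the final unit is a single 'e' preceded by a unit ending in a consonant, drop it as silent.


Word: "furniture" (9 letters)
Left-to-right scan:
  (1) 'f' (letter)
  (2) 'u' (letter)
  (3) 'r' (letter)
  (4) 'n' (letter)
  (5) 'i' (letter)
  (6) 't' (letter)
  (7) 'u' (letter)
  (8) 'r' (letter)
  (9) 'e' (letter)
Units from scan: 9
Final unit is 'e' after a consonant -> drop as silent (-1)
Sound units = 8 units


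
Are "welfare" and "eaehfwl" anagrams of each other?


Word 1: "welfare" → sorted: aeeflrw
Word 2: "eaehfwl" → sorted: aeefhlw
Same letters? aeeflrw != aeefhlw
Anagram = No


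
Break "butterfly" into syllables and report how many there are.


Word: "butterfly"
Syllable breakdown: but | ter | fly
Counting: 3 parts
= 3 syllables


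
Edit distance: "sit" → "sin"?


Word 1: "sit" (length 3)
Word 2: "sin" (length 3)
One optimal edit sequence (insert/delete/substitute each cost 1):
  1. keep 's'
  2. keep 'i'
  3. substitute 't' -> 'n'  (+1)
Total edit operations: 1
Edit distance = 1


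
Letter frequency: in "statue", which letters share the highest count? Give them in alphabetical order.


Word: "statue"
Letter counts:
  'a': 1
  'e': 1
  's': 1
  't': 2
  'u': 1
Maximum count = 2
Most frequent = 't' (2 times each)


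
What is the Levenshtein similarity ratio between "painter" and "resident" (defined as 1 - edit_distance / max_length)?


Word 1: "painter" (length 7)
Word 2: "resident" (length 8)
One optimal edit sequence:
  1. insert 'r'  (+1)
  2. substitute 'p' -> 'e'  (+1)
  3. substitute 'a' -> 's'  (+1)
  4. keep 'i'
  5. substitute 'n' -> 'd'  (+1)
  6. substitute 't' -> 'e'  (+1)
  7. substitute 'e' -> 'n'  (+1)
  8. substitute 'r' -> 't'  (+1)
Edit distance = 7
Max length = max(7, 8) = 8
Similarity = 1 - 7/8
= 0.1250


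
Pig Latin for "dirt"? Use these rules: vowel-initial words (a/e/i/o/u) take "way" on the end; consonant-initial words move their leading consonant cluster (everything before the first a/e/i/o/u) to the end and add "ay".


Word: "dirt"
Starts with consonant(s) → move to end, add 'ay'
Consonant cluster: "d"
Pig Latin = "irtday"


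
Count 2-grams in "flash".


Word: "flash" (length 5)
Number of 2-grams = length - 2 + 1 = 5 - 2 + 1
= 4


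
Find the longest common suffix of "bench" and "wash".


Word 1: "bench"
Word 2: "wash"
Comparing from end:
  Pos -1: 'h' == 'h'
  Pos -2: 'c' != 's' (stop)
LCS = "h" (length 1)


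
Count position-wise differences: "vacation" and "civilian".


Comparing character by character (same length = 8):
  Pos 0: 'v' vs 'c' !=
  Pos 1: 'a' vs 'i' !=
  Pos 2: 'c' vs 'v' !=
  Pos 3: 'a' vs 'i' !=
  Pos 4: 't' vs 'l' !=
  Pos 5: 'i' vs 'i' =
  Pos 6: 'o' vs 'a' !=
  Pos 7: 'n' vs 'n' =
Hamming distance = 6


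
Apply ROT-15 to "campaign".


Word: "campaign"
Shift: 15
Each letter → (letter + shift) mod 26:
  'c' (2) + 15 = 17 → 'r'
  'a' (0) + 15 = 15 → 'p'
  'm' (12) + 15 = 1 → 'b'
  'p' (15) + 15 = 4 → 'e'
  'a' (0) + 15 = 15 → 'p'
  'i' (8) + 15 = 23 → 'x'
  'g' (6) + 15 = 21 → 'v'
  'n' (13) + 15 = 2 → 'c'
Result = "rpbepxvc"


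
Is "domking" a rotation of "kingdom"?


Word: "kingdom", Candidate: "domking"
Method: check if candidate is substring of word+word
"kingdomkingdom" contains "domking"? Yes
Is rotation = Yes


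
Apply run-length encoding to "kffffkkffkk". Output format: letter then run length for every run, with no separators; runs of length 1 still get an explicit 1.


String: "kffffkkffkk"
Scanning for consecutive runs:
  'k' x 1
  'f' x 4
  'k' x 2
  'f' x 2
  'k' x 2
RLE = "k1f4k2f2k2"


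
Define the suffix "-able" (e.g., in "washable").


Suffix: -able
Example: washable (wash + -able)
Meaning = capable of


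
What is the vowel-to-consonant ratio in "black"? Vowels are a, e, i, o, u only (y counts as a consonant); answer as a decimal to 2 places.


Word: "black"
Vowels (a,e,i,o,u): 1
Consonants: 4
Ratio = 1/4
= 0.25


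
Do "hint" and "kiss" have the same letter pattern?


Pattern of "hint": [0, 1, 2, 3]
Pattern of "kiss": [0, 1, 2, 2]
Patterns do not match
Same pattern = No


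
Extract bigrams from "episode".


Word: "episode" (length 7)
Number of bigrams = 7 - 2 + 1 = 6
  Position 0: "ep"
  Position 1: "pi"
  Position 2: "is"
  Position 3: "so"
  Position 4: "od"
  Position 5: "de"
Bigrams = "ep", "pi", "is", "so", "od", "de"


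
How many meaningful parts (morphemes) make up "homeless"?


Word: "homeless"
Morphemes: home | -less
Each morpheme carries meaning
= 2 morphemes


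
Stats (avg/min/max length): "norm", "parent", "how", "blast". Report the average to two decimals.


Lengths: "norm"=4, "parent"=6, "how"=3, "blast"=5
Sum = 18, Count = 4
Average = 18/4 = 4.50
= avg=4.50, min=3, max=6


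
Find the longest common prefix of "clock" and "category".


Word 1: "clock"
Word 2: "category"
Comparing from start:
  Pos 0: 'c' == 'c'
  Pos 1: 'l' != 'a' (stop)
LCP = "c" (length 1)


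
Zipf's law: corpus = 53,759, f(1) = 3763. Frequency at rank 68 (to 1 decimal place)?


Zipf's law: f(r) = f(1) / r
f(1) = 3763
f(68) = 3763 / 68
= 55.3 occurrences


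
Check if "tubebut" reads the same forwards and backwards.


Word: "tubebut"
Reversed: "tubebut"
Forward == Backward? tubebut == tubebut
Palindrome = Yes


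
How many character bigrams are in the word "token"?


Word: "token" (length 5)
Number of 2-grams = length - 2 + 1 = 5 - 2 + 1
= 4


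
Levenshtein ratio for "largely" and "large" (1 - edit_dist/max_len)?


Word 1: "largely" (length 7)
Word 2: "large" (length 5)
One optimal edit sequence:
  1. keep 'l'
  2. keep 'a'
  3. keep 'r'
  4. keep 'g'
  5. keep 'e'
  6. delete 'l'  (+1)
  7. delete 'y'  (+1)
Edit distance = 2
Max length = max(7, 5) = 7
Similarity = 1 - 2/7
= 0.7143


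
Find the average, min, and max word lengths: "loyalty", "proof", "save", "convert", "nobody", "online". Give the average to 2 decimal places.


Lengths: "loyalty"=7, "proof"=5, "save"=4, "convert"=7, "nobody"=6, "online"=6
Sum = 35, Count = 6
Average = 35/6 = 5.83
= avg=5.83, min=4, max=7


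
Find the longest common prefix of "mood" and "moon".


Word 1: "mood"
Word 2: "moon"
Comparing from start:
  Pos 0: 'm' == 'm'
  Pos 1: 'o' == 'o'
  Pos 2: 'o' == 'o'
  Pos 3: 'd' != 'n' (stop)
LCP = "moo" (length 3)


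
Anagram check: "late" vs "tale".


Word 1: "late" → sorted: aelt
Word 2: "tale" → sorted: aelt
Same letters? aelt == aelt
Anagram = Yes


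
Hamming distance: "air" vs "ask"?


Comparing character by character (same length = 3):
  Pos 0: 'a' vs 'a' =
  Pos 1: 'i' vs 's' !=
  Pos 2: 'r' vs 'k' !=
Hamming distance = 2


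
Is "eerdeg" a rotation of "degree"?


Word: "degree", Candidate: "eerdeg"
Method: check if candidate is substring of word+word
"degreedegree" contains "eerdeg"? No
Is rotation = No


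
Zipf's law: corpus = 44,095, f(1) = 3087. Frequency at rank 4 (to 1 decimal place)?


Zipf's law: f(r) = f(1) / r
f(1) = 3087
f(4) = 3087 / 4
= 771.8 occurrences


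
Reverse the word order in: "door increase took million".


Original: "door increase took million"
Words (1..n): door | increase | took | million
Reversed (n..1): million | took | increase | door
Result = "million took increase door"


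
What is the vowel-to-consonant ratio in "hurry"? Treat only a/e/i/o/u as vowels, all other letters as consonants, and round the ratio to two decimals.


Word: "hurry"
Vowels (a,e,i,o,u): 1
Consonants: 4
Ratio = 1/4
= 0.25


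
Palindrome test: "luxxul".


Word: "luxxul"
Reversed: "luxxul"
Forward == Backward? luxxul == luxxul
Palindrome = Yes


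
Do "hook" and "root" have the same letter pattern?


Pattern of "hook": [0, 1, 1, 2]
Pattern of "root": [0, 1, 1, 2]
Patterns match
Same pattern = Yes


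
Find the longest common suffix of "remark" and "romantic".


Word 1: "remark"
Word 2: "romantic"
Comparing from end:
  Pos -1: 'k' != 'c' (stop)
LCS = "" (length 0)


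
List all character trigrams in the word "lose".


Word: "lose" (length 4)
Number of trigrams = 4 - 3 + 1 = 2
  Position 0: "los"
  Position 1: "ose"
Trigrams = "los", "ose"


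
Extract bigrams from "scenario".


Word: "scenario" (length 8)
Number of bigrams = 8 - 2 + 1 = 7
  Position 0: "sc"
  Position 1: "ce"
  Position 2: "en"
  Position 3: "na"
  Position 4: "ar"
  Position 5: "ri"
  Position 6: "io"
Bigrams = "sc", "ce", "en", "na", "ar", "ri", "io"


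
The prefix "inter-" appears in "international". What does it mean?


Prefix: inter-
Example: international (inter- + national)
Meaning = between


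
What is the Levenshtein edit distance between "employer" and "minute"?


Word 1: "employer" (length 8)
Word 2: "minute" (length 6)
One optimal edit sequence (insert/delete/substitute each cost 1):
  1. delete 'e'  (+1)
  2. keep 'm'
  3. substitute 'p' -> 'i'  (+1)
  4. substitute 'l' -> 'n'  (+1)
  5. substitute 'o' -> 'u'  (+1)
  6. substitute 'y' -> 't'  (+1)
  7. keep 'e'
  8. delete 'r'  (+1)
Total edit operations: 6
Edit distance = 6


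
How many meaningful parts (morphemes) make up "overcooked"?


Word: "overcooked"
Morphemes: over- + cook + -ed
Each morpheme carries meaning
= 3 morphemes


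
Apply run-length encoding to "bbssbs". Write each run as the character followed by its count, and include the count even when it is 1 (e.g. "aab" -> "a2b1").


String: "bbssbs"
Scanning for consecutive runs:
  'b' x 2
  's' x 2
  'b' x 1
  's' x 1
RLE = "b2s2b1s1"


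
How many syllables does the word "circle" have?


Word: "circle"
Syllable breakdown: cir · cle
Counting: 2 parts
= 2 syllables


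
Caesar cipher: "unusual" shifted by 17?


Word: "unusual"
Shift: 17
Each letter → (letter + shift) mod 26:
  'u' (20) + 17 = 11 → 'l'
  'n' (13) + 17 = 4 → 'e'
  'u' (20) + 17 = 11 → 'l'
  's' (18) + 17 = 9 → 'j'
  'u' (20) + 17 = 11 → 'l'
  'a' (0) + 17 = 17 → 'r'
  'l' (11) + 17 = 2 → 'c'
Result = "leljlrc"


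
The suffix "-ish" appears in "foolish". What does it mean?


Suffix: -ish
Example: foolish (fool + -ish)
Meaning = somewhat / having the qualities of


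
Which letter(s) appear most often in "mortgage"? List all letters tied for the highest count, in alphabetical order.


Word: "mortgage"
Letter counts:
  'a': 1
  'e': 1
  'g': 2
  'm': 1
  'o': 1
  'r': 1
  't': 1
Maximum count = 2
Most frequent = 'g' (2 times each)


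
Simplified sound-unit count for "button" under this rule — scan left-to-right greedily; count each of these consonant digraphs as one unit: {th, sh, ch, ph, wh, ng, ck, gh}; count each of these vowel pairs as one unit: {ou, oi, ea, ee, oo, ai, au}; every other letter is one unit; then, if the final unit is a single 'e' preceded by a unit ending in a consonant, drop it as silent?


Word: "button" (6 letters)
Left-to-right scan:
  [1] 'b' (letter)
  [2] 'u' (letter)
  [3] 't' (letter)
  [4] 't' (letter)
  [5] 'o' (letter)
  [6] 'n' (letter)
Units from scan: 6
Sound units = 6 units


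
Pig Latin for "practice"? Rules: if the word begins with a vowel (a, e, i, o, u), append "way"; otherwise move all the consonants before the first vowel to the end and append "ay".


Word: "practice"
Starts with consonant(s) → move to end, add 'ay'
Consonant cluster: "pr"
Pig Latin = "acticepray"


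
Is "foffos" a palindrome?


Word: "foffos"
Reversed: "soffof"
Forward == Backward? foffos != soffof
Palindrome = No


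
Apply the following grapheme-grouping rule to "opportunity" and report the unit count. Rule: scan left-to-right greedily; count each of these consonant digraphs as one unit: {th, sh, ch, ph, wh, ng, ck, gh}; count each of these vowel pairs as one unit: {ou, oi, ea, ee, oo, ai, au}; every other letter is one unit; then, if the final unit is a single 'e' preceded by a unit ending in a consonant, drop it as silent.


Word: "opportunity" (11 letters)
Left-to-right scan:
  [1] 'o' (letter)
  [2] 'p' (letter)
  [3] 'p' (letter)
  [4] 'o' (letter)
  [5] 'r' (letter)
  [6] 't' (letter)
  [7] 'u' (letter)
  [8] 'n' (letter)
  [9] 'i' (letter)
  [10] 't' (letter)
  [11] 'y' (letter)
Units from scan: 11
Sound units = 11 units


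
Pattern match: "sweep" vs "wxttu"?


Pattern of "sweep": [0, 1, 2, 2, 3]
Pattern of "wxttu": [0, 1, 2, 2, 3]
Patterns match
Same pattern = Yes


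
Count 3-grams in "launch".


Word: "launch" (length 6)
Number of 3-grams = length - 3 + 1 = 6 - 3 + 1
= 4


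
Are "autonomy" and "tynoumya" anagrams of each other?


Word 1: "autonomy" → sorted: amnootuy
Word 2: "tynoumya" → sorted: amnotuyy
Same letters? amnootuy != amnotuyy
Anagram = No


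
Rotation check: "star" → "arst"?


Word: "star", Candidate: "arst"
Method: check if candidate is substring of word+word
"starstar" contains "arst"? Yes
Is rotation = Yes


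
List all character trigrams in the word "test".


Word: "test" (length 4)
Number of trigrams = 4 - 3 + 1 = 2
  Position 0: "tes"
  Position 1: "est"
Trigrams = "tes", "est"


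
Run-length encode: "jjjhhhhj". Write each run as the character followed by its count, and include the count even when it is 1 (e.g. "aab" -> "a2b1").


String: "jjjhhhhj"
Scanning for consecutive runs:
  'j' x 3
  'h' x 4
  'j' x 1
RLE = "j3h4j1"


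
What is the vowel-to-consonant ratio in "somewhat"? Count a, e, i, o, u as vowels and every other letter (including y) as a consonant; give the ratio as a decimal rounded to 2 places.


Word: "somewhat"
Vowels (a,e,i,o,u): 3
Consonants: 5
Ratio = 3/5
= 0.60


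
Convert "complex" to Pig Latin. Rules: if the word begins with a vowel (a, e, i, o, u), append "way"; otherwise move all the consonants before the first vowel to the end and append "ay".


Word: "complex"
Starts with consonant(s) → move to end, add 'ay'
Consonant cluster: "c"
Pig Latin = "omplexcay"


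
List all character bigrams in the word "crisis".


Word: "crisis" (length 6)
Number of bigrams = 6 - 2 + 1 = 5
  Position 0: "cr"
  Position 1: "ri"
  Position 2: "is"
  Position 3: "si"
  Position 4: "is"
Bigrams = "cr", "ri", "is", "si", "is"


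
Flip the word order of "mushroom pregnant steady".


Original: "mushroom pregnant steady"
Words (1..n): mushroom | pregnant | steady
Reversed (n..1): steady | pregnant | mushroom
Result = "steady pregnant mushroom"


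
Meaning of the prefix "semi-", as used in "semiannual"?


Prefix: semi-
Example: semiannual (semi- + annual)
Meaning = half


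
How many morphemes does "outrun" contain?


Word: "outrun"
Morphemes: out- + run
Each morpheme carries meaning
= 2 morphemes


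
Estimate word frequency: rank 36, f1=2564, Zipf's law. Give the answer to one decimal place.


Zipf's law: f(r) = f(1) / r
f(1) = 2564
f(36) = 2564 / 36
= 71.2 occurrences


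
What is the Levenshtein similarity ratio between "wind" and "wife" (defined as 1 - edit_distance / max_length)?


Word 1: "wind" (length 4)
Word 2: "wife" (length 4)
One optimal edit sequence:
  1. keep 'w'
  2. keep 'i'
  3. substitute 'n' -> 'f'  (+1)
  4. substitute 'd' -> 'e'  (+1)
Edit distance = 2
Max length = max(4, 4) = 4
Similarity = 1 - 2/4
= 0.5000


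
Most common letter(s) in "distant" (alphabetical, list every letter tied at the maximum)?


Word: "distant"
Letter counts:
  'a': 1
  'd': 1
  'i': 1
  'n': 1
  's': 1
  't': 2
Maximum count = 2
Most frequent = 't' (2 times each)


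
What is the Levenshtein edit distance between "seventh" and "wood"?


Word 1: "seventh" (length 7)
Word 2: "wood" (length 4)
One optimal edit sequence (insert/delete/substitute each cost 1):
  1. delete 's'  (+1)
  2. delete 'e'  (+1)
  3. delete 'v'  (+1)
  4. substitute 'e' -> 'w'  (+1)
  5. substitute 'n' -> 'o'  (+1)
  6. substitute 't' -> 'o'  (+1)
  7. substitute 'h' -> 'd'  (+1)
Total edit operations: 7
Edit distance = 7


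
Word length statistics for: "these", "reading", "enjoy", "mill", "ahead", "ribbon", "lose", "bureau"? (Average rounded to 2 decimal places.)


Lengths: "these"=5, "reading"=7, "enjoy"=5, "mill"=4, "ahead"=5, "ribbon"=6, "lose"=4, "bureau"=6
Sum = 42, Count = 8
Average = 42/8 = 5.25
= avg=5.25, min=4, max=7


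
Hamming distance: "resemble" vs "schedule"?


Comparing character by character (same length = 8):
  Pos 0: 'r' vs 's' !=
  Pos 1: 'e' vs 'c' !=
  Pos 2: 's' vs 'h' !=
  Pos 3: 'e' vs 'e' =
  Pos 4: 'm' vs 'd' !=
  Pos 5: 'b' vs 'u' !=
  Pos 6: 'l' vs 'l' =
  Pos 7: 'e' vs 'e' =
Hamming distance = 5


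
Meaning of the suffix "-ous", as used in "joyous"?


Suffix: -ous
Example: joyous (joy + -ous)
Meaning = having quality of


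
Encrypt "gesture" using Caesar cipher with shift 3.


Word: "gesture"
Shift: 3
Each letter → (letter + shift) mod 26:
  'g' (6) + 3 = 9 → 'j'
  'e' (4) + 3 = 7 → 'h'
  's' (18) + 3 = 21 → 'v'
  't' (19) + 3 = 22 → 'w'
  'u' (20) + 3 = 23 → 'x'
  'r' (17) + 3 = 20 → 'u'
  'e' (4) + 3 = 7 → 'h'
Result = "jhvwxuh"


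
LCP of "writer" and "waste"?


Word 1: "writer"
Word 2: "waste"
Comparing from start:
  Pos 0: 'w' == 'w'
  Pos 1: 'r' != 'a' (stop)
LCP = "w" (length 1)


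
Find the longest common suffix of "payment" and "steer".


Word 1: "payment"
Word 2: "steer"
Comparing from end:
  Pos -1: 't' != 'r' (stop)
LCS = "" (length 0)


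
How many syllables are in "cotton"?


Word: "cotton"
Syllable breakdown: cot · ton
Counting: 2 parts
= 2 syllables


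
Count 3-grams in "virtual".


Word: "virtual" (length 7)
Number of 3-grams = length - 3 + 1 = 7 - 3 + 1
= 5


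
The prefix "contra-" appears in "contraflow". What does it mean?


Prefix: contra-
Example: contraflow = contra- + flow
Meaning = against


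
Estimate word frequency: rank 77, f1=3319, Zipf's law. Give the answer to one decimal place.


Zipf's law: f(r) = f(1) / r
f(1) = 3319
f(77) = 3319 / 77
= 43.1 occurrences


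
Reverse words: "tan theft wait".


Original: "tan theft wait"
Words (1..n): tan | theft | wait
Reversed (n..1): wait | theft | tan
Result = "wait theft tan"


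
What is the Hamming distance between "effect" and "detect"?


Comparing character by character (same length = 6):
  Pos 0: 'e' vs 'd' !=
  Pos 1: 'f' vs 'e' !=
  Pos 2: 'f' vs 't' !=
  Pos 3: 'e' vs 'e' =
  Pos 4: 'c' vs 'c' =
  Pos 5: 't' vs 't' =
Hamming distance = 3


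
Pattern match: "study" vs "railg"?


Pattern of "study": [0, 1, 2, 3, 4]
Pattern of "railg": [0, 1, 2, 3, 4]
Patterns match
Same pattern = Yes


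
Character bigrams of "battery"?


Word: "battery" (length 7)
Number of bigrams = 7 - 2 + 1 = 6
  Position 0: "ba"
  Position 1: "at"
  Position 2: "tt"
  Position 3: "te"
  Position 4: "er"
  Position 5: "ry"
Bigrams = "ba", "at", "tt", "te", "er", "ry"


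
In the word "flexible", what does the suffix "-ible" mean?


Suffix: -ible
Example: flexible = flex + -ible
Meaning = capable of


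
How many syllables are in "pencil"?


Word: "pencil"
Syllable breakdown: pen · cil
Counting: 2 parts
= 2 syllables


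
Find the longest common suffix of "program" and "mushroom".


Word 1: "program"
Word 2: "mushroom"
Comparing from end:
  Pos -1: 'm' == 'm'
  Pos -2: 'a' != 'o' (stop)
LCS = "m" (length 1)


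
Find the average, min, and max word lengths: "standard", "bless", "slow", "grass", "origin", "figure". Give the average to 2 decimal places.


Lengths: "standard"=8, "bless"=5, "slow"=4, "grass"=5, "origin"=6, "figure"=6
Sum = 34, Count = 6
Average = 34/6 = 5.67
= avg=5.67, min=4, max=8


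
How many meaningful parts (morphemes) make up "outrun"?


Word: "outrun"
Morphemes: out- | run
Each morpheme carries meaning
= 2 morphemes


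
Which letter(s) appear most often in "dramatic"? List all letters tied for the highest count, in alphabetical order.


Word: "dramatic"
Letter counts:
  'a': 2
  'c': 1
  'd': 1
  'i': 1
  'm': 1
  'r': 1
  't': 1
Maximum count = 2
Most frequent = 'a' (2 times each)


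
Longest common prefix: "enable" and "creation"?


Word 1: "enable"
Word 2: "creation"
Comparing from start:
  Pos 0: 'e' != 'c' (stop)
LCP = "" (length 0)


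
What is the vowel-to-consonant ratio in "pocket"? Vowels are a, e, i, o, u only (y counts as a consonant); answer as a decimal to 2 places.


Word: "pocket"
Vowels (a,e,i,o,u): 2
Consonants: 4
Ratio = 2/4
= 0.50


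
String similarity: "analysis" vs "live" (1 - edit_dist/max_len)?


Word 1: "analysis" (length 8)
Word 2: "live" (length 4)
One optimal edit sequence:
  1. delete 'a'  (+1)
  2. delete 'n'  (+1)
  3. delete 'a'  (+1)
  4. keep 'l'
  5. delete 'y'  (+1)
  6. substitute 's' -> 'i'  (+1)
  7. substitute 'i' -> 'v'  (+1)
  8. substitute 's' -> 'e'  (+1)
Edit distance = 7
Max length = max(8, 4) = 8
Similarity = 1 - 7/8
= 0.1250


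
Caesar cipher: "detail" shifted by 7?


Word: "detail"
Shift: 7
Each letter → (letter + shift) mod 26:
  'd' (3) + 7 = 10 → 'k'
  'e' (4) + 7 = 11 → 'l'
  't' (19) + 7 = 0 → 'a'
  'a' (0) + 7 = 7 → 'h'
  'i' (8) + 7 = 15 → 'p'
  'l' (11) + 7 = 18 → 's'
Result = "klahps"


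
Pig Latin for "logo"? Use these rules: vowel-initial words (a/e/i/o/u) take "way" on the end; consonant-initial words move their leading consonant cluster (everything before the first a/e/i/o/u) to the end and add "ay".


Word: "logo"
Starts with consonant(s) → move to end, add 'ay'
Consonant cluster: "l"
Pig Latin = "ogolay"


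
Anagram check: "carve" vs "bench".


Word 1: "carve" → sorted: acerv
Word 2: "bench" → sorted: bcehn
Same letters? acerv != bcehn
Anagram = No


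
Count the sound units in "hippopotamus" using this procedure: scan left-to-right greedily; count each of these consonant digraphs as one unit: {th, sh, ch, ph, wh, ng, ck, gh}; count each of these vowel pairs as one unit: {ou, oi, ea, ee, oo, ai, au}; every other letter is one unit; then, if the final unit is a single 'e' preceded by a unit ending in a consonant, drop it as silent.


Word: "hippopotamus" (12 letters)
Left-to-right scan:
  1. 'h' (letter)
  2. 'i' (letter)
  3. 'p' (letter)
  4. 'p' (letter)
  5. 'o' (letter)
  6. 'p' (letter)
  7. 'o' (letter)
  8. 't' (letter)
  9. 'a' (letter)
  10. 'm' (letter)
  11. 'u' (letter)
  12. 's' (letter)
Units from scan: 12
Sound units = 12 units


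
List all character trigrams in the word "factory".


Word: "factory" (length 7)
Number of trigrams = 7 - 3 + 1 = 5
  Position 0: "fac"
  Position 1: "act"
  Position 2: "cto"
  Position 3: "tor"
  Position 4: "ory"
Trigrams = "fac", "act", "cto", "tor", "ory"


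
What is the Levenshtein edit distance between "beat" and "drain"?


Word 1: "beat" (length 4)
Word 2: "drain" (length 5)
One optimal edit sequence (insert/delete/substitute each cost 1):
  1. substitute 'b' -> 'd'  (+1)
  2. substitute 'e' -> 'r'  (+1)
  3. keep 'a'
  4. insert 'i'  (+1)
  5. substitute 't' -> 'n'  (+1)
Total edit operations: 4
Edit distance = 4


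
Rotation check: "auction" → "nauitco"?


Word: "auction", Candidate: "nauitco"
Method: check if candidate is substring of word+word
"auctionauction" contains "nauitco"? No
Is rotation = No


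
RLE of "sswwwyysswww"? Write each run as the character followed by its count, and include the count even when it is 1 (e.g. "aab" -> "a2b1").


String: "sswwwyysswww"
Scanning for consecutive runs:
  's' x 2
  'w' x 3
  'y' x 2
  's' x 2
  'w' x 3
RLE = "s2w3y2s2w3"


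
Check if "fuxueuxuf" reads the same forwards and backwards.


Word: "fuxueuxuf"
Reversed: "fuxueuxuf"
Forward == Backward? fuxueuxuf == fuxueuxuf
Palindrome = Yes


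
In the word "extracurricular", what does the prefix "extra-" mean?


Prefix: extra-
Example: extracurricular = extra- + curricular
Meaning = beyond


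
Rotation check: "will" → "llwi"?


Word: "will", Candidate: "llwi"
Method: check if candidate is substring of word+word
"willwill" contains "llwi"? Yes
Is rotation = Yes


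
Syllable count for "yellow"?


Word: "yellow"
Syllable breakdown: yel · low
Counting: 2 parts
= 2 syllables


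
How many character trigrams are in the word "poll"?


Word: "poll" (length 4)
Number of 3-grams = length - 3 + 1 = 4 - 3 + 1
= 2


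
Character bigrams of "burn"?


Word: "burn" (length 4)
Number of bigrams = 4 - 2 + 1 = 3
  Position 0: "bu"
  Position 1: "ur"
  Position 2: "rn"
Bigrams = "bu", "ur", "rn"


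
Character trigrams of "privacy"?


Word: "privacy" (length 7)
Number of trigrams = 7 - 3 + 1 = 5
  Position 0: "pri"
  Position 1: "riv"
  Position 2: "iva"
  Position 3: "vac"
  Position 4: "acy"
Trigrams = "pri", "riv", "iva", "vac", "acy"


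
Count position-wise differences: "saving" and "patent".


Comparing character by character (same length = 6):
  Pos 0: 's' vs 'p' !=
  Pos 1: 'a' vs 'a' =
  Pos 2: 'v' vs 't' !=
  Pos 3: 'i' vs 'e' !=
  Pos 4: 'n' vs 'n' =
  Pos 5: 'g' vs 't' !=
Hamming distance = 4


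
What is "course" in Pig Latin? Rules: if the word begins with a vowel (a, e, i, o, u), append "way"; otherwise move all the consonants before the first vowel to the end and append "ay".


Word: "course"
Starts with consonant(s) → move to end, add 'ay'
Consonant cluster: "c"
Pig Latin = "oursecay"


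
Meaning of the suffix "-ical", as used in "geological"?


Suffix: -ical
Example: geological = geology + -ical, with a spelling change
Meaning = relating to


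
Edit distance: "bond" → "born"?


Word 1: "bond" (length 4)
Word 2: "born" (length 4)
One optimal edit sequence (insert/delete/substitute each cost 1):
  1. keep 'b'
  2. keep 'o'
  3. substitute 'n' -> 'r'  (+1)
  4. substitute 'd' -> 'n'  (+1)
Total edit operations: 2
Edit distance = 2


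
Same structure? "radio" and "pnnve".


Pattern of "radio": [0, 1, 2, 3, 4]
Pattern of "pnnve": [0, 1, 1, 2, 3]
Patterns do not match
Same pattern = No


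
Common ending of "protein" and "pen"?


Word 1: "protein"
Word 2: "pen"
Comparing from end:
  Pos -1: 'n' == 'n'
  Pos -2: 'i' != 'e' (stop)
LCS = "n" (length 1)


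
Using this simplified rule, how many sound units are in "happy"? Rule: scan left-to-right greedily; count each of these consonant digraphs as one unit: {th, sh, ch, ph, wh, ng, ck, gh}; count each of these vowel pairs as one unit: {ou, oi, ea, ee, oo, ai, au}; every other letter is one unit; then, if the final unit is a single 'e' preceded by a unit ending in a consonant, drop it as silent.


Word: "happy" (5 letters)
Left-to-right scan:
  (1) 'h' (letter)
  (2) 'a' (letter)
  (3) 'p' (letter)
  (4) 'p' (letter)
  (5) 'y' (letter)
Units from scan: 5
Sound units = 5 units


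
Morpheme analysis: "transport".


Word: "transport"
Morphemes: trans- / port
Each morpheme carries meaning
= 2 morphemes


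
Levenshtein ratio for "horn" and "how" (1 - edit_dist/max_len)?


Word 1: "horn" (length 4)
Word 2: "how" (length 3)
One optimal edit sequence:
  1. keep 'h'
  2. keep 'o'
  3. delete 'r'  (+1)
  4. substitute 'n' -> 'w'  (+1)
Edit distance = 2
Max length = max(4, 3) = 4
Similarity = 1 - 2/4
= 0.5000


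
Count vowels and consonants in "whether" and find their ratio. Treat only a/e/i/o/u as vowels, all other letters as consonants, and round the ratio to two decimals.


Word: "whether"
Vowels (a,e,i,o,u): 2
Consonants: 5
Ratio = 2/5
= 0.40


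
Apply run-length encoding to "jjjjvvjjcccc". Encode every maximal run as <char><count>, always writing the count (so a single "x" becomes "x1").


String: "jjjjvvjjcccc"
Scanning for consecutive runs:
  'j' x 4
  'v' x 2
  'j' x 2
  'c' x 4
RLE = "j4v2j2c4"


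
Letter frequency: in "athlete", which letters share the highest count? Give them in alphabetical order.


Word: "athlete"
Letter counts:
  'a': 1
  'e': 2
  'h': 1
  'l': 1
  't': 2
Maximum count = 2
Most frequent = 'e', 't' (2 times each)
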